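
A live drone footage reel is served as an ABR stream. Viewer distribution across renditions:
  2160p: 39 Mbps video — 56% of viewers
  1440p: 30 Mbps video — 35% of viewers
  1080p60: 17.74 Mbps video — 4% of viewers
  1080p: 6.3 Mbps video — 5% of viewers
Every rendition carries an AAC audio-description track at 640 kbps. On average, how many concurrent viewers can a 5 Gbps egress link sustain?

147

Audio: 640 kbps = 0.640 Mbps.
Average per-viewer bitrate: 0.56×39.640 + 0.35×30.640 + 0.04×18.380 + 0.05×6.940 = 34.005 Mbps.
5 Gbps = 5,000 Mbps; 5,000 / 34.005 = 147.04 → 147.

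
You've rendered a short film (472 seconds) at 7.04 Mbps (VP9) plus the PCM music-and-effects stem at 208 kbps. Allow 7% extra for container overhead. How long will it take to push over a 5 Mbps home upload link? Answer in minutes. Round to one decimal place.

12.2 minutes

Audio: 208 kbps = 0.208 Mbps.
Total bitrate: 7.248 Mbps.
File: 7.248 Mbps × 472 s = 3421.1 Mb.
With 7% container overhead: ×1.07. → 3660.5 Mb.
At 5 Mbps: 3660.5 / 5 = 732.1 s ≈ 12.2 minutes.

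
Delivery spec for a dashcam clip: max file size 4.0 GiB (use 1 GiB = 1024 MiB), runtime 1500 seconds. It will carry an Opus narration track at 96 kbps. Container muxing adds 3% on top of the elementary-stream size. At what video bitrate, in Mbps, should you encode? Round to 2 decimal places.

22.14 Mbps

Budget: 4.0 GiB = 34359.7 Mb.
Stream payload after overhead: 34359.7 / 1.03 = 33359.0 Mb.
Total bitrate budget: 33359.0 Mb / 1500 s = 22.239 Mbps.
Audio: 96 kbps = 0.096 Mbps.
Video: 22.239 − 0.096 = 22.143 Mbps.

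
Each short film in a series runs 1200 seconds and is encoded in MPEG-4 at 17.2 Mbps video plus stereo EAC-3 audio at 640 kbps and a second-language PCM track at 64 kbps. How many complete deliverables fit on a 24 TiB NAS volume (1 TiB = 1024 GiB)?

9825

Audio total: 640 + 64 = 704 kbps = 0.704 Mbps.
Total bitrate: 17.904 Mbps.
Per item: 17.904 Mbps × 1200 s = 21,485 Mb = 2,686 MB.
Capacity: 24 TiB = 211,106,233 Mb; 9825.84 items → 9825 complete.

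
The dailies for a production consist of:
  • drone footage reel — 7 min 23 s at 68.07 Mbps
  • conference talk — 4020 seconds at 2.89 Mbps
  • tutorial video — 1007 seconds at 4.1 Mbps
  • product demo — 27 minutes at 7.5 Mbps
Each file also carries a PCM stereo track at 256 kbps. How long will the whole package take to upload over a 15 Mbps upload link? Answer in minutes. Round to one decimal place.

Audio: 256 kbps = 0.256 Mbps.
drone footage reel: 68.326 Mbps × 443 s = 30268.4 Mb
conference talk: 3.146 Mbps × 4020 s = 12646.9 Mb
tutorial video: 4.356 Mbps × 1007 s = 4386.5 Mb
product demo: 7.756 Mbps × 1620 s = 12564.7 Mb
Total: 59866.6 Mb = 7483.3 MB.
At 15 Mbps: 59866.6 / 15 = 3991 s ≈ 66.5 minutes.

66.5 minutes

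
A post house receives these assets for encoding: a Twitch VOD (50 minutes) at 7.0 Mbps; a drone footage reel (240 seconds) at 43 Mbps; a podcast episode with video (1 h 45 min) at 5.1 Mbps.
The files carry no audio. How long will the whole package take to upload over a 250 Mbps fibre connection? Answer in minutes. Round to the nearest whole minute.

Twitch VOD: 7.000 Mbps × 3000 s = 21000.0 Mb
drone footage reel: 43.000 Mbps × 240 s = 10320.0 Mb
podcast episode with video: 5.100 Mbps × 6300 s = 32130.0 Mb
Total: 63450.0 Mb = 7931.2 MB.
At 250 Mbps: 63450.0 / 250 = 254 s ≈ 4.23 minutes.

4 minutes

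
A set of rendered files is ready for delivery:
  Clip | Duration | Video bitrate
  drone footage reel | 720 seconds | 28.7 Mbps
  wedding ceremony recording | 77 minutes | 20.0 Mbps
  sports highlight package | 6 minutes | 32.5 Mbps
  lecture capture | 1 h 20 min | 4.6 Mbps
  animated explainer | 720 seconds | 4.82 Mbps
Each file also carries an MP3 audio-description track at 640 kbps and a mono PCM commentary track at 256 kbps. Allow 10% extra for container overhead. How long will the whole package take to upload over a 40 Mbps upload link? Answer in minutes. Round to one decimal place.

Audio total: 640 + 256 = 896 kbps = 0.896 Mbps.
drone footage reel: 29.596 Mbps × 720 s × 1.10 = 23440.0 Mb
wedding ceremony recording: 20.896 Mbps × 4620 s × 1.10 = 106193.5 Mb
sports highlight package: 33.396 Mbps × 360 s × 1.10 = 13224.8 Mb
lecture capture: 5.496 Mbps × 4800 s × 1.10 = 29018.9 Mb
animated explainer: 5.716 Mbps × 720 s × 1.10 = 4527.1 Mb
Total: 176404.3 Mb = 22050.5 MB.
At 40 Mbps: 176404.3 / 40 = 4410 s ≈ 73.5 minutes.

73.5 minutes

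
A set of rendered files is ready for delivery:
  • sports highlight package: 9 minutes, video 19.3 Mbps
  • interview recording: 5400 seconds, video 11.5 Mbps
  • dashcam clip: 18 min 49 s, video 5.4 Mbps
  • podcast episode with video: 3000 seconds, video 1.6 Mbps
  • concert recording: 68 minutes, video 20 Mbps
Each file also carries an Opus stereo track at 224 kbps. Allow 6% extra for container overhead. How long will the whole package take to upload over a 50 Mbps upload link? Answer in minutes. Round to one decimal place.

Audio: 224 kbps = 0.224 Mbps.
sports highlight package: 19.524 Mbps × 540 s × 1.06 = 11175.5 Mb
interview recording: 11.724 Mbps × 5400 s × 1.06 = 67108.2 Mb
dashcam clip: 5.624 Mbps × 1129 s × 1.06 = 6730.5 Mb
podcast episode with video: 1.824 Mbps × 3000 s × 1.06 = 5800.3 Mb
concert recording: 20.224 Mbps × 4080 s × 1.06 = 87464.8 Mb
Total: 178279.3 Mb = 22284.9 MB.
At 50 Mbps: 178279.3 / 50 = 3566 s ≈ 59.4 minutes.

59.4 minutes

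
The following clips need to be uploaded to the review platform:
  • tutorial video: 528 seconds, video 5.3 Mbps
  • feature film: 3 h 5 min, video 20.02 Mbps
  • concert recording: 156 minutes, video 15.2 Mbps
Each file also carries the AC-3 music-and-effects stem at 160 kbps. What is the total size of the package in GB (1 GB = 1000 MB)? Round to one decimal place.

Audio: 160 kbps = 0.160 Mbps.
tutorial video: 5.460 Mbps × 528 s = 2882.9 Mb
feature film: 20.180 Mbps × 11100 s = 223998.0 Mb
concert recording: 15.360 Mbps × 9360 s = 143769.6 Mb
Total: 370650.5 Mb = 46331.3 MB.
= 46.33 GB.

46.3 GB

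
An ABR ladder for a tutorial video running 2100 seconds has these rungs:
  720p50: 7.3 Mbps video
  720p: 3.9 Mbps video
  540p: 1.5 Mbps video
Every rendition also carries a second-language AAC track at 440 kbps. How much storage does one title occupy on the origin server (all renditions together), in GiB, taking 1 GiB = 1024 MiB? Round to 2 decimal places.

Audio: 440 kbps = 0.440 Mbps.
Sum of rendition bitrates: (7.3+0.440) + (3.9+0.440) + (1.5+0.440) = 14.020 Mbps.
× 2100 s = 29,442 Mb = 3,680 MB = 3.427 GiB.

3.43 GiB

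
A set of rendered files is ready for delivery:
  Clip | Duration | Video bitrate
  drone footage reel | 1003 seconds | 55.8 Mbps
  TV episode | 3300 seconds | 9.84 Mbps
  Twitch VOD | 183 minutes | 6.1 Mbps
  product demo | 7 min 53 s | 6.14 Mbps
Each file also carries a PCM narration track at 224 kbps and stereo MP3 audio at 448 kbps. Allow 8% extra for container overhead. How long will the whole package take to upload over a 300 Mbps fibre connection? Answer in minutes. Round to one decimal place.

Audio total: 224 + 448 = 672 kbps = 0.672 Mbps.
drone footage reel: 56.472 Mbps × 1003 s × 1.08 = 61172.7 Mb
TV episode: 10.512 Mbps × 3300 s × 1.08 = 37464.8 Mb
Twitch VOD: 6.772 Mbps × 10980 s × 1.08 = 80305.1 Mb
product demo: 6.812 Mbps × 473 s × 1.08 = 3479.8 Mb
Total: 182422.4 Mb = 22802.8 MB.
At 300 Mbps: 182422.4 / 300 = 608 s ≈ 10.1 minutes.

10.1 minutes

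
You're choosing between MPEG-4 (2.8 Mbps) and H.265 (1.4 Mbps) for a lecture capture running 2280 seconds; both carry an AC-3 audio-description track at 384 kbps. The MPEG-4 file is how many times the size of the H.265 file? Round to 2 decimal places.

1.78

Audio: 384 kbps = 0.384 Mbps.
MPEG-4: 3.184 Mbps × 2280 s = 7259.5 Mb = 0.845 GiB.
H.265: 1.784 Mbps × 2280 s = 4067.5 Mb = 0.474 GiB.
Ratio: 0.845 / 0.474 = 1.785.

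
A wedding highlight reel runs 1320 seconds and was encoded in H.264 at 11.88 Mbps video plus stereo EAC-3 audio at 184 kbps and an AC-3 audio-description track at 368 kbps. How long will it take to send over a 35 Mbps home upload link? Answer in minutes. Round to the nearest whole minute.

Audio total: 184 + 368 = 552 kbps = 0.552 Mbps.
Total bitrate: 12.432 Mbps.
File: 12.432 Mbps × 1320 s = 16410.2 Mb.
At 35 Mbps: 16410.2 / 35 = 468.9 s ≈ 7.81 minutes.

8 minutes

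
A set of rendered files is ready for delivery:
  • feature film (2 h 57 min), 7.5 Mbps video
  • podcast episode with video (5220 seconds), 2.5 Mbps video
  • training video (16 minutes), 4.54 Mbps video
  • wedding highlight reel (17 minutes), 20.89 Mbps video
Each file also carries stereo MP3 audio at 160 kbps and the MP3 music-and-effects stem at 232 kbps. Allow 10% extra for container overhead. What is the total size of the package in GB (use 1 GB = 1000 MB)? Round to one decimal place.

17.2 GB

Audio total: 160 + 232 = 392 kbps = 0.392 Mbps.
feature film: 7.892 Mbps × 10620 s × 1.10 = 92194.3 Mb
podcast episode with video: 2.892 Mbps × 5220 s × 1.10 = 16605.9 Mb
training video: 4.932 Mbps × 960 s × 1.10 = 5208.2 Mb
wedding highlight reel: 21.282 Mbps × 1020 s × 1.10 = 23878.4 Mb
Total: 137886.8 Mb = 17235.9 MB.
= 17.24 GB.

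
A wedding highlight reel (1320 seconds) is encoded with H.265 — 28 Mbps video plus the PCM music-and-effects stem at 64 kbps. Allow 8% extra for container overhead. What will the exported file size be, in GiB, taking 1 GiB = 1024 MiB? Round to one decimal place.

Audio: 64 kbps = 0.064 Mbps.
Total bitrate: 28 + 0.064 = 28.064 Mbps.
Stream data: 28.064 Mbps × 1320 s = 37044.5 Mb.
With 8% container overhead: ×1.08.
40,008 Mb = 5,001,004,800 bytes ÷ 1,073,741,824 = 4.658 GiB.

4.7 GiB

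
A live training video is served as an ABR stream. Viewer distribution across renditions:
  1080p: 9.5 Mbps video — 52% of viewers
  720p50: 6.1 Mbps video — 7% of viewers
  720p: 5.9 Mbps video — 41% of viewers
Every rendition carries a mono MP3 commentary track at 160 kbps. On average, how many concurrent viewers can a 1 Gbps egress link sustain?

125

Audio: 160 kbps = 0.160 Mbps.
Average per-viewer bitrate: 0.52×9.660 + 0.07×6.260 + 0.41×6.060 = 7.946 Mbps.
1 Gbps = 1,000 Mbps; 1,000 / 7.946 = 125.85 → 125.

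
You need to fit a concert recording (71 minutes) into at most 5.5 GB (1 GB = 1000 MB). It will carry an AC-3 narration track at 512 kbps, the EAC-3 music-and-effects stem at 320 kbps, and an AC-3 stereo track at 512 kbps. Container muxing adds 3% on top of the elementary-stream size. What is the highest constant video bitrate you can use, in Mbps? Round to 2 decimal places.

Budget: 5.5 GB = 44000.0 Mb.
Stream payload after overhead: 44000.0 / 1.03 = 42718.4 Mb.
71 min = 4260 s
Total bitrate budget: 42718.4 Mb / 4260 s = 10.028 Mbps.
Audio total: 512 + 320 + 512 = 1344 kbps = 1.344 Mbps.
Video: 10.028 − 1.344 = 8.684 Mbps.

8.68 Mbps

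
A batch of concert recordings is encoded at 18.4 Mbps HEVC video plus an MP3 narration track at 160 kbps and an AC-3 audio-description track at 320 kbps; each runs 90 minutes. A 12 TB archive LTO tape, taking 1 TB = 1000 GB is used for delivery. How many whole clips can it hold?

941

90 min = 5400 s
Audio total: 160 + 320 = 480 kbps = 0.480 Mbps.
Total bitrate: 18.880 Mbps.
Per item: 18.880 Mbps × 5400 s = 101,952 Mb = 12,744 MB.
Capacity: 12 TB = 96,000,000 Mb; 941.62 items → 941 complete.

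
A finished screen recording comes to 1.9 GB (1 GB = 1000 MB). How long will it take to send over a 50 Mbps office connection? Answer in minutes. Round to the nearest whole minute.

5 minutes

File: 1.9 GB = 15200.0 Mb.
At 50 Mbps: 15200.0 / 50 = 304.0 s ≈ 5.07 minutes.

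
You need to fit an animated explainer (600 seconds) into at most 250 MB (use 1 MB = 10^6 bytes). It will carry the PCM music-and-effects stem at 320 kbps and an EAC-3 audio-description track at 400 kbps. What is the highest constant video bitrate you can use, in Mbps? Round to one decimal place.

Budget: 250 MB = 2000.0 Mb.
Total bitrate budget: 2000.0 Mb / 600 s = 3.333 Mbps.
Audio total: 320 + 400 = 720 kbps = 0.720 Mbps.
Video: 3.333 − 0.720 = 2.613 Mbps.

2.6 Mbps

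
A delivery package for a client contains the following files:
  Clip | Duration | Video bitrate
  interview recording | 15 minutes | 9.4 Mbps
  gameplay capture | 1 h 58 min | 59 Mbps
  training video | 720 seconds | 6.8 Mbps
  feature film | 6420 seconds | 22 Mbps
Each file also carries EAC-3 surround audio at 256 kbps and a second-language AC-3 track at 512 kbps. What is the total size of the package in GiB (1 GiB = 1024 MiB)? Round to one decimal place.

Audio total: 256 + 512 = 768 kbps = 0.768 Mbps.
interview recording: 10.168 Mbps × 900 s = 9151.2 Mb
gameplay capture: 59.768 Mbps × 7080 s = 423157.4 Mb
training video: 7.568 Mbps × 720 s = 5449.0 Mb
feature film: 22.768 Mbps × 6420 s = 146170.6 Mb
Total: 583928.2 Mb = 72991.0 MB.
= 67.98 GiB.

68.0 GiB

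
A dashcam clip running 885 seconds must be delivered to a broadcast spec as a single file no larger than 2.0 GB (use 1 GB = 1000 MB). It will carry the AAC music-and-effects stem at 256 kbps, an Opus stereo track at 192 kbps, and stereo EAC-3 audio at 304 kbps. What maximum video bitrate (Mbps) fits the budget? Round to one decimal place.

Budget: 2.0 GB = 16000.0 Mb.
Total bitrate budget: 16000.0 Mb / 885 s = 18.079 Mbps.
Audio total: 256 + 192 + 304 = 752 kbps = 0.752 Mbps.
Video: 18.079 − 0.752 = 17.327 Mbps.

17.3 Mbps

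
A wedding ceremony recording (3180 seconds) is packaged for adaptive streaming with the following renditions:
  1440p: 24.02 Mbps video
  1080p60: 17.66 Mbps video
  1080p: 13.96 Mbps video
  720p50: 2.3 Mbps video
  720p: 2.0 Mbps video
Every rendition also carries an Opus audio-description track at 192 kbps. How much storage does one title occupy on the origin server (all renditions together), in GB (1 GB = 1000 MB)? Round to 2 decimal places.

Audio: 192 kbps = 0.192 Mbps.
Sum of rendition bitrates: (24.02+0.192) + (17.66+0.192) + (13.96+0.192) + (2.3+0.192) + (2.0+0.192) = 60.900 Mbps.
× 3180 s = 193,662 Mb = 24,208 MB = 24.21 GB.

24.21 GB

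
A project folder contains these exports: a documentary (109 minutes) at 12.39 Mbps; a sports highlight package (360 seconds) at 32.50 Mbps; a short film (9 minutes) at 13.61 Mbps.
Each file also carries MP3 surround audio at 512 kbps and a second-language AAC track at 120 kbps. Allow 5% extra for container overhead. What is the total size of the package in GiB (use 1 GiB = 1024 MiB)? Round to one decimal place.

Audio total: 512 + 120 = 632 kbps = 0.632 Mbps.
documentary: 13.022 Mbps × 6540 s × 1.05 = 89422.1 Mb
sports highlight package: 33.132 Mbps × 360 s × 1.05 = 12523.9 Mb
short film: 14.242 Mbps × 540 s × 1.05 = 8075.2 Mb
Total: 110021.2 Mb = 13752.6 MB.
= 12.81 GiB.

12.8 GiB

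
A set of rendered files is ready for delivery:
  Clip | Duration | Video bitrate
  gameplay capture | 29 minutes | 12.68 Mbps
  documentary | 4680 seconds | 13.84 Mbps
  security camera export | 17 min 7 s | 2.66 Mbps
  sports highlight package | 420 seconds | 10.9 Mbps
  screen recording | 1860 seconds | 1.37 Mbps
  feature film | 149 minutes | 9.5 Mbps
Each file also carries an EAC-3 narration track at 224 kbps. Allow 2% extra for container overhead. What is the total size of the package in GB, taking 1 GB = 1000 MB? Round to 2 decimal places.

23.69 GB

Audio: 224 kbps = 0.224 Mbps.
gameplay capture: 12.904 Mbps × 1740 s × 1.02 = 22902.0 Mb
documentary: 14.064 Mbps × 4680 s × 1.02 = 67135.9 Mb
security camera export: 2.884 Mbps × 1027 s × 1.02 = 3021.1 Mb
sports highlight package: 11.124 Mbps × 420 s × 1.02 = 4765.5 Mb
screen recording: 1.594 Mbps × 1860 s × 1.02 = 3024.1 Mb
feature film: 9.724 Mbps × 8940 s × 1.02 = 88671.2 Mb
Total: 189519.9 Mb = 23690.0 MB.
= 23.69 GB.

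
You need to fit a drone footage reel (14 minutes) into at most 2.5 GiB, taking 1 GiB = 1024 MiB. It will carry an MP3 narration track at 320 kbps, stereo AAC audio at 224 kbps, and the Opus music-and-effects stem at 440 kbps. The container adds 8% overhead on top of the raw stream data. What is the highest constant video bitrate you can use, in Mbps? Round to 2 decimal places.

Budget: 2.5 GiB = 21474.8 Mb.
Stream payload after overhead: 21474.8 / 1.08 = 19884.1 Mb.
14 min = 840 s
Total bitrate budget: 19884.1 Mb / 840 s = 23.672 Mbps.
Audio total: 320 + 224 + 440 = 984 kbps = 0.984 Mbps.
Video: 23.672 − 0.984 = 22.688 Mbps.

22.69 Mbps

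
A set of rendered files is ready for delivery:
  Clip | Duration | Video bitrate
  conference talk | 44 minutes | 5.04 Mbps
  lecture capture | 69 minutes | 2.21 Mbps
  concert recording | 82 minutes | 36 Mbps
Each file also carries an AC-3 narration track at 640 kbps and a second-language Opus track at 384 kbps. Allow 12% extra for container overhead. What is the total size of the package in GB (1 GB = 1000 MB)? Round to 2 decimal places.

29.62 GB

Audio total: 640 + 384 = 1024 kbps = 1.024 Mbps.
conference talk: 6.064 Mbps × 2640 s × 1.12 = 17930.0 Mb
lecture capture: 3.234 Mbps × 4140 s × 1.12 = 14995.4 Mb
concert recording: 37.024 Mbps × 4920 s × 1.12 = 204017.0 Mb
Total: 236942.5 Mb = 29617.8 MB.
= 29.62 GB.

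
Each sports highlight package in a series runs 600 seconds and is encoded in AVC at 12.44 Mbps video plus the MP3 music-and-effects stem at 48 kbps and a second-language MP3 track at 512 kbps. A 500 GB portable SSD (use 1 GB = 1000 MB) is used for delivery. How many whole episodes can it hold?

Audio total: 48 + 512 = 560 kbps = 0.560 Mbps.
Total bitrate: 13.000 Mbps.
Per item: 13.000 Mbps × 600 s = 7,800 Mb = 975.0 MB.
Capacity: 500 GB = 4,000,000 Mb; 512.82 items → 512 complete.

512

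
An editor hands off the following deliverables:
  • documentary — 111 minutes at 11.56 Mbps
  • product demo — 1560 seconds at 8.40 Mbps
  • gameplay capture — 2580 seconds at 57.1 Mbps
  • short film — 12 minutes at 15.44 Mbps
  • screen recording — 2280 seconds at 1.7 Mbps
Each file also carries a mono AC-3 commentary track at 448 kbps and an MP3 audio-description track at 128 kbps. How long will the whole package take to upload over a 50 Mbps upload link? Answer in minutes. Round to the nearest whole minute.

87 minutes

Audio total: 448 + 128 = 576 kbps = 0.576 Mbps.
documentary: 12.136 Mbps × 6660 s = 80825.8 Mb
product demo: 8.976 Mbps × 1560 s = 14002.6 Mb
gameplay capture: 57.676 Mbps × 2580 s = 148804.1 Mb
short film: 16.016 Mbps × 720 s = 11531.5 Mb
screen recording: 2.276 Mbps × 2280 s = 5189.3 Mb
Total: 260353.2 Mb = 32544.2 MB.
At 50 Mbps: 260353.2 / 50 = 5207 s ≈ 86.8 minutes.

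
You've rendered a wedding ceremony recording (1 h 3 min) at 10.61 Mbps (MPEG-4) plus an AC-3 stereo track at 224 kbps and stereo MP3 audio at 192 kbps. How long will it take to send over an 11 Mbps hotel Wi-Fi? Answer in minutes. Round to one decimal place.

63.1 minutes

1 h 3 min = 63 min = 3780 s
Audio total: 224 + 192 = 416 kbps = 0.416 Mbps.
Total bitrate: 11.026 Mbps.
File: 11.026 Mbps × 3780 s = 41678.3 Mb.
At 11 Mbps: 41678.3 / 11 = 3788.9 s ≈ 63.1 minutes.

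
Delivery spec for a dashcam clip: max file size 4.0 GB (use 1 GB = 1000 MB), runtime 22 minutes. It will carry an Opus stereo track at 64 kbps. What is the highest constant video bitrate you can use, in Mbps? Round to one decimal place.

Budget: 4.0 GB = 32000.0 Mb.
22 min = 1320 s
Total bitrate budget: 32000.0 Mb / 1320 s = 24.242 Mbps.
Audio: 64 kbps = 0.064 Mbps.
Video: 24.242 − 0.064 = 24.178 Mbps.

24.2 Mbps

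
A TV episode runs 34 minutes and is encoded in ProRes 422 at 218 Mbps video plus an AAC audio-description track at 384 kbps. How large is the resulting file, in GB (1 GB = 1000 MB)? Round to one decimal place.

34 min = 2040 s
Audio: 384 kbps = 0.384 Mbps.
Total bitrate: 218 + 0.384 = 218.384 Mbps.
Stream data: 218.384 Mbps × 2040 s = 445503.4 Mb.
445,503 Mb ÷ 8 = 55,688 MB → 55.69 GB.

55.7 GB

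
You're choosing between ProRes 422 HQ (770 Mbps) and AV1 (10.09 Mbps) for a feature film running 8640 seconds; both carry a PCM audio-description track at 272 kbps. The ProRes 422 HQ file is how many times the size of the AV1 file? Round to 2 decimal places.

74.34

Audio: 272 kbps = 0.272 Mbps.
ProRes 422 HQ: 770.272 Mbps × 8640 s = 6655150.1 Mb = 831.894 GB.
AV1: 10.362 Mbps × 8640 s = 89527.7 Mb = 11.191 GB.
Ratio: 831.894 / 11.191 = 74.336.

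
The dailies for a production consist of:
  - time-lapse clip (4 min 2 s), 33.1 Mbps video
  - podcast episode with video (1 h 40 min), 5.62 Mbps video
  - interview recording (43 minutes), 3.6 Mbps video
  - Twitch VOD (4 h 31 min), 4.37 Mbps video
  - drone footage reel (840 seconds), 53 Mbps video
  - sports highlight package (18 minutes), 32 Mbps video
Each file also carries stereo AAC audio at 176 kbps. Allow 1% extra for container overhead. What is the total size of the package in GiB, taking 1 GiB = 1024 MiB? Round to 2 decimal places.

Audio: 176 kbps = 0.176 Mbps.
time-lapse clip: 33.276 Mbps × 242 s × 1.01 = 8133.3 Mb
podcast episode with video: 5.796 Mbps × 6000 s × 1.01 = 35123.8 Mb
interview recording: 3.776 Mbps × 2580 s × 1.01 = 9839.5 Mb
Twitch VOD: 4.546 Mbps × 16260 s × 1.01 = 74657.1 Mb
drone footage reel: 53.176 Mbps × 840 s × 1.01 = 45114.5 Mb
sports highlight package: 32.176 Mbps × 1080 s × 1.01 = 35097.6 Mb
Total: 207965.8 Mb = 25995.7 MB.
= 24.21 GiB.

24.21 GiB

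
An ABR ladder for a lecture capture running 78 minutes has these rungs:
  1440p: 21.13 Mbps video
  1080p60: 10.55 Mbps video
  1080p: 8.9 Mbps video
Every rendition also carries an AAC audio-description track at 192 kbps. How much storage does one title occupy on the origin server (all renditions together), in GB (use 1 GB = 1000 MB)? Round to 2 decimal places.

24.08 GB

78 min = 4680 s
Audio: 192 kbps = 0.192 Mbps.
Sum of rendition bitrates: (21.13+0.192) + (10.55+0.192) + (8.9+0.192) = 41.156 Mbps.
× 4680 s = 192,610 Mb = 24,076 MB = 24.08 GB.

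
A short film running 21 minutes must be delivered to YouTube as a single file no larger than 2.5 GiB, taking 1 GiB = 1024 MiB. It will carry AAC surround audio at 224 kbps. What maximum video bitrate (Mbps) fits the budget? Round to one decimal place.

16.8 Mbps

Budget: 2.5 GiB = 21474.8 Mb.
21 min = 1260 s
Total bitrate budget: 21474.8 Mb / 1260 s = 17.044 Mbps.
Audio: 224 kbps = 0.224 Mbps.
Video: 17.044 − 0.224 = 16.820 Mbps.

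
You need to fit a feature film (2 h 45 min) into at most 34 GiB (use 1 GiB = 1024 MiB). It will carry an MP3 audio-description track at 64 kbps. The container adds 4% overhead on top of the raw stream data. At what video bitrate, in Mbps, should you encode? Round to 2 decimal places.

Budget: 34 GiB = 292057.8 Mb.
Stream payload after overhead: 292057.8 / 1.04 = 280824.8 Mb.
2 h 45 min = 165 min = 9900 s
Total bitrate budget: 280824.8 Mb / 9900 s = 28.366 Mbps.
Audio: 64 kbps = 0.064 Mbps.
Video: 28.366 − 0.064 = 28.302 Mbps.

28.30 Mbps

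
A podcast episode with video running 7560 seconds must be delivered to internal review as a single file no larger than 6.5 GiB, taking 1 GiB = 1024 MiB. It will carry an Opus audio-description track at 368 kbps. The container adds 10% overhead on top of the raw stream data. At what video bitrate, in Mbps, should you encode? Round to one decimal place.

Budget: 6.5 GiB = 55834.6 Mb.
Stream payload after overhead: 55834.6 / 1.10 = 50758.7 Mb.
Total bitrate budget: 50758.7 Mb / 7560 s = 6.714 Mbps.
Audio: 368 kbps = 0.368 Mbps.
Video: 6.714 − 0.368 = 6.346 Mbps.

6.3 Mbps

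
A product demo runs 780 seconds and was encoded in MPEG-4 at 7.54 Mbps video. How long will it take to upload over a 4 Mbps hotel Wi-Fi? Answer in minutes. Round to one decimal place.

File: 7.540 Mbps × 780 s = 5881.2 Mb.
At 4 Mbps: 5881.2 / 4 = 1470.3 s ≈ 24.5 minutes.

24.5 minutes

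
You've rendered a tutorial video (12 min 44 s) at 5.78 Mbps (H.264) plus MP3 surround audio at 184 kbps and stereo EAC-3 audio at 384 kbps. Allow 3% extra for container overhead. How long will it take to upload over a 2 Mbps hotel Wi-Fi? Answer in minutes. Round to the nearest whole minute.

12 min 44 s = 764 s
Audio total: 184 + 384 = 568 kbps = 0.568 Mbps.
Total bitrate: 6.348 Mbps.
File: 6.348 Mbps × 764 s = 4849.9 Mb.
With 3% container overhead: ×1.03. → 4995.4 Mb.
At 2 Mbps: 4995.4 / 2 = 2497.7 s ≈ 41.6 minutes.

42 minutes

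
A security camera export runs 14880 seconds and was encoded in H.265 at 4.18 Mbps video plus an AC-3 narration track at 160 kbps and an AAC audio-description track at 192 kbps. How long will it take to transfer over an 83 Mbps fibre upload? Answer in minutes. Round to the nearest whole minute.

14 minutes

Audio total: 160 + 192 = 352 kbps = 0.352 Mbps.
Total bitrate: 4.532 Mbps.
File: 4.532 Mbps × 14880 s = 67436.2 Mb.
At 83 Mbps: 67436.2 / 83 = 812.5 s ≈ 13.5 minutes.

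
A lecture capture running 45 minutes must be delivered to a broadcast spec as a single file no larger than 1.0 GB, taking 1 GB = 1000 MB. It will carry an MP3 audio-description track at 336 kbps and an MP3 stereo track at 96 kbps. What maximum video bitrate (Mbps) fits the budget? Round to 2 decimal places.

2.53 Mbps

Budget: 1.0 GB = 8000.0 Mb.
45 min = 2700 s
Total bitrate budget: 8000.0 Mb / 2700 s = 2.963 Mbps.
Audio total: 336 + 96 = 432 kbps = 0.432 Mbps.
Video: 2.963 − 0.432 = 2.531 Mbps.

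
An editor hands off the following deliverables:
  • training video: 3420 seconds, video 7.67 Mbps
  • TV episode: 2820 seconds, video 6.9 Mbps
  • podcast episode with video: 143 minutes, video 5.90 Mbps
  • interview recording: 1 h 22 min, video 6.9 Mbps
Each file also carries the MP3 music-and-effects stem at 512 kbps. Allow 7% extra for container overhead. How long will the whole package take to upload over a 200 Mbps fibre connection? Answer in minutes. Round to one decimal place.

12.5 minutes

Audio: 512 kbps = 0.512 Mbps.
training video: 8.182 Mbps × 3420 s × 1.07 = 29941.2 Mb
TV episode: 7.412 Mbps × 2820 s × 1.07 = 22365.0 Mb
podcast episode with video: 6.412 Mbps × 8580 s × 1.07 = 58866.0 Mb
interview recording: 7.412 Mbps × 4920 s × 1.07 = 39019.7 Mb
Total: 150191.9 Mb = 18774.0 MB.
At 200 Mbps: 150191.9 / 200 = 751 s ≈ 12.5 minutes.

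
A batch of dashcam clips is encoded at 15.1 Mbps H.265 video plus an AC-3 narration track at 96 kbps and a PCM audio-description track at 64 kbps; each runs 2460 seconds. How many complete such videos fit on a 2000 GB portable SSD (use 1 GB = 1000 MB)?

426

Audio total: 96 + 64 = 160 kbps = 0.160 Mbps.
Total bitrate: 15.260 Mbps.
Per item: 15.260 Mbps × 2460 s = 37,540 Mb = 4,692 MB.
Capacity: 2000 GB = 16,000,000 Mb; 426.22 items → 426 complete.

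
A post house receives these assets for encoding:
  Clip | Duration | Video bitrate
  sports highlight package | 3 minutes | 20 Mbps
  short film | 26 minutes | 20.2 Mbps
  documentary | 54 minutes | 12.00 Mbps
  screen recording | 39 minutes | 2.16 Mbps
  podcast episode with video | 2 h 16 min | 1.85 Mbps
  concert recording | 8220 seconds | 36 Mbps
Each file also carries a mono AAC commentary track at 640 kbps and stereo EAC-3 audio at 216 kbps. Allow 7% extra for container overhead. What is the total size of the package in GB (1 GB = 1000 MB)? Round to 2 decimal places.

54.88 GB

Audio total: 640 + 216 = 856 kbps = 0.856 Mbps.
sports highlight package: 20.856 Mbps × 180 s × 1.07 = 4016.9 Mb
short film: 21.056 Mbps × 1560 s × 1.07 = 35146.7 Mb
documentary: 12.856 Mbps × 3240 s × 1.07 = 44569.2 Mb
screen recording: 3.016 Mbps × 2340 s × 1.07 = 7551.5 Mb
podcast episode with video: 2.706 Mbps × 8160 s × 1.07 = 23626.6 Mb
concert recording: 36.856 Mbps × 8220 s × 1.07 = 324163.3 Mb
Total: 439074.1 Mb = 54884.3 MB.
= 54.88 GB.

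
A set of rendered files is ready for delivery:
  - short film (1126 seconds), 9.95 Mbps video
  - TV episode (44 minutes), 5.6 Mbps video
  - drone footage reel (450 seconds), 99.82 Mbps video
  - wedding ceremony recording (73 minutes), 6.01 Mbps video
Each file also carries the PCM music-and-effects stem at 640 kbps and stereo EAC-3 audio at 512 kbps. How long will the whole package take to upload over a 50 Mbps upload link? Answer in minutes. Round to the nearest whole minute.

36 minutes

Audio total: 640 + 512 = 1152 kbps = 1.152 Mbps.
short film: 11.102 Mbps × 1126 s = 12500.9 Mb
TV episode: 6.752 Mbps × 2640 s = 17825.3 Mb
drone footage reel: 100.972 Mbps × 450 s = 45437.4 Mb
wedding ceremony recording: 7.162 Mbps × 4380 s = 31369.6 Mb
Total: 107133.1 Mb = 13391.6 MB.
At 50 Mbps: 107133.1 / 50 = 2143 s ≈ 35.7 minutes.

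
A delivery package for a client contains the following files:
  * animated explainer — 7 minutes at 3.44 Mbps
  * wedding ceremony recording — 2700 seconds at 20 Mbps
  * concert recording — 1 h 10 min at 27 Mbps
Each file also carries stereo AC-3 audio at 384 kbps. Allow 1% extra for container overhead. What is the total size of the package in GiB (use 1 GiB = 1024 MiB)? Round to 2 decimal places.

20.18 GiB

Audio: 384 kbps = 0.384 Mbps.
animated explainer: 3.824 Mbps × 420 s × 1.01 = 1622.1 Mb
wedding ceremony recording: 20.384 Mbps × 2700 s × 1.01 = 55587.2 Mb
concert recording: 27.384 Mbps × 4200 s × 1.01 = 116162.9 Mb
Total: 173372.2 Mb = 21671.5 MB.
= 20.18 GiB.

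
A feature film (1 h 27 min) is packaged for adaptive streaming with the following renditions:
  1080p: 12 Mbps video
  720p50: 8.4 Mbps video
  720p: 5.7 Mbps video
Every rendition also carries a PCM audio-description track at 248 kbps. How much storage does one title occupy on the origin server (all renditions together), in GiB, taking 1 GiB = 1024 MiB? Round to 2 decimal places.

1 h 27 min = 87 min = 5220 s
Audio: 248 kbps = 0.248 Mbps.
Sum of rendition bitrates: (12+0.248) + (8.4+0.248) + (5.7+0.248) = 26.844 Mbps.
× 5220 s = 140,126 Mb = 17,516 MB = 16.31 GiB.

16.31 GiB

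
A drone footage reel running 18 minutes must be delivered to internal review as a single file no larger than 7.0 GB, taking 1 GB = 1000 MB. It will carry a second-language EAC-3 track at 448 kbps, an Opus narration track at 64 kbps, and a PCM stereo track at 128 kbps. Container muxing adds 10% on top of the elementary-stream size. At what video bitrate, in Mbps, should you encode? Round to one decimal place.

46.5 Mbps

Budget: 7.0 GB = 56000.0 Mb.
Stream payload after overhead: 56000.0 / 1.10 = 50909.1 Mb.
18 min = 1080 s
Total bitrate budget: 50909.1 Mb / 1080 s = 47.138 Mbps.
Audio total: 448 + 64 + 128 = 640 kbps = 0.640 Mbps.
Video: 47.138 − 0.640 = 46.498 Mbps.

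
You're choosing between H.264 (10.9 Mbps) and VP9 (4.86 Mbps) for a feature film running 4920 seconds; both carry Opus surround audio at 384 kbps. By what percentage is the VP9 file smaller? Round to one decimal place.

53.5%

Audio: 384 kbps = 0.384 Mbps.
H.264: 11.284 Mbps × 4920 s = 55517.3 Mb = 6.463 GiB.
VP9: 5.244 Mbps × 4920 s = 25800.5 Mb = 3.004 GiB.
Reduction: (1 − 3.004/6.463) × 100 = 53.53%.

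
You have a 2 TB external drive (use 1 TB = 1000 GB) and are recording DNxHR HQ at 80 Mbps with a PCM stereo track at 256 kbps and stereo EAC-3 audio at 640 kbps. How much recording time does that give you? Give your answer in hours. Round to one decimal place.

54.9 hours

Audio total: 256 + 640 = 896 kbps = 0.896 Mbps.
Total bitrate: 80 + 0.896 = 80.896 Mbps.
Capacity: 2 TB = 16,000,000 Mb.
Recording time: 16,000,000 / 80.896 = 197,785 s ≈ 54.9 hours.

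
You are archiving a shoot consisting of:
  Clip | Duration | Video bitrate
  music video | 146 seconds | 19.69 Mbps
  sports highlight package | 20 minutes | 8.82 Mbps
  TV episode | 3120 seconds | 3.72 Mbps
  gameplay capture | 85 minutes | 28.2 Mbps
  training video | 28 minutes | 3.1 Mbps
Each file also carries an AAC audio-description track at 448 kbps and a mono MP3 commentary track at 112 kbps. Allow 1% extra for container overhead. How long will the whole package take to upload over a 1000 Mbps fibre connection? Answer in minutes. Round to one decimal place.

Audio total: 448 + 112 = 560 kbps = 0.560 Mbps.
music video: 20.250 Mbps × 146 s × 1.01 = 2986.1 Mb
sports highlight package: 9.380 Mbps × 1200 s × 1.01 = 11368.6 Mb
TV episode: 4.280 Mbps × 3120 s × 1.01 = 13487.1 Mb
gameplay capture: 28.760 Mbps × 5100 s × 1.01 = 148142.8 Mb
training video: 3.660 Mbps × 1680 s × 1.01 = 6210.3 Mb
Total: 182194.8 Mb = 22774.4 MB.
At 1000 Mbps: 182194.8 / 1000 = 182 s ≈ 3.04 minutes.

3.0 minutes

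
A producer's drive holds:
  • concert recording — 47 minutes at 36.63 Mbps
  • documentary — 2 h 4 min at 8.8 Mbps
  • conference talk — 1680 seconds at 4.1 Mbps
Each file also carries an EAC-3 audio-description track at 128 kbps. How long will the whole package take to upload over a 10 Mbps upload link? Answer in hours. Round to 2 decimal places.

Audio: 128 kbps = 0.128 Mbps.
concert recording: 36.758 Mbps × 2820 s = 103657.6 Mb
documentary: 8.928 Mbps × 7440 s = 66424.3 Mb
conference talk: 4.228 Mbps × 1680 s = 7103.0 Mb
Total: 177184.9 Mb = 22148.1 MB.
At 10 Mbps: 177184.9 / 10 = 17718 s ≈ 4.92 hours.

4.92 hours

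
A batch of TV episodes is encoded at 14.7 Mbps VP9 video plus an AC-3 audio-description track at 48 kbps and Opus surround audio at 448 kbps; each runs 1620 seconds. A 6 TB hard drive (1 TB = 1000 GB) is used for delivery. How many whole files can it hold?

1949

Audio total: 48 + 448 = 496 kbps = 0.496 Mbps.
Total bitrate: 15.196 Mbps.
Per item: 15.196 Mbps × 1620 s = 24,618 Mb = 3,077 MB.
Capacity: 6 TB = 48,000,000 Mb; 1949.83 items → 1949 complete.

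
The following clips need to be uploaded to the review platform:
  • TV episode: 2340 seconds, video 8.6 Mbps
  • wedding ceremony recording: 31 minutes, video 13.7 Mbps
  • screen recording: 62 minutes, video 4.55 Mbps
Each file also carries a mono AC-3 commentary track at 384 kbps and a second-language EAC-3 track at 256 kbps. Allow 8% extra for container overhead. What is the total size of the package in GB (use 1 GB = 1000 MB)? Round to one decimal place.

9.1 GB

Audio total: 384 + 256 = 640 kbps = 0.640 Mbps.
TV episode: 9.240 Mbps × 2340 s × 1.08 = 23351.3 Mb
wedding ceremony recording: 14.340 Mbps × 1860 s × 1.08 = 28806.2 Mb
screen recording: 5.190 Mbps × 3720 s × 1.08 = 20851.3 Mb
Total: 73008.9 Mb = 9126.1 MB.
= 9.126 GB.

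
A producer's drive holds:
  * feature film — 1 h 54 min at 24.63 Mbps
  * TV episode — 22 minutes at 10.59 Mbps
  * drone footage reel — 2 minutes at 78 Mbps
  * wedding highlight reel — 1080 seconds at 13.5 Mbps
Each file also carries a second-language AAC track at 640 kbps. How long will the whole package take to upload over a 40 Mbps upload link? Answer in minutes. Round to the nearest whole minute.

Audio: 640 kbps = 0.640 Mbps.
feature film: 25.270 Mbps × 6840 s = 172846.8 Mb
TV episode: 11.230 Mbps × 1320 s = 14823.6 Mb
drone footage reel: 78.640 Mbps × 120 s = 9436.8 Mb
wedding highlight reel: 14.140 Mbps × 1080 s = 15271.2 Mb
Total: 212378.4 Mb = 26547.3 MB.
At 40 Mbps: 212378.4 / 40 = 5309 s ≈ 88.5 minutes.

88 minutes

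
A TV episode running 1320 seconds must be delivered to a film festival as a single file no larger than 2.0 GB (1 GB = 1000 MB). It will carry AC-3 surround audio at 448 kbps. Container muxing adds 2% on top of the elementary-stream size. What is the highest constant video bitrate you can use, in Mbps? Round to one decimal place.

Budget: 2.0 GB = 16000.0 Mb.
Stream payload after overhead: 16000.0 / 1.02 = 15686.3 Mb.
Total bitrate budget: 15686.3 Mb / 1320 s = 11.884 Mbps.
Audio: 448 kbps = 0.448 Mbps.
Video: 11.884 − 0.448 = 11.436 Mbps.

11.4 Mbps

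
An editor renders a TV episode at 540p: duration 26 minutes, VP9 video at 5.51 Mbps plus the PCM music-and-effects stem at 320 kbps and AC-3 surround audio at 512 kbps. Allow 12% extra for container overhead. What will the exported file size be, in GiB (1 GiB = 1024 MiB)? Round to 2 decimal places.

1.29 GiB

26 min = 1560 s
Audio total: 320 + 512 = 832 kbps = 0.832 Mbps.
Total bitrate: 5.51 + 0.832 = 6.342 Mbps.
Stream data: 6.342 Mbps × 1560 s = 9893.5 Mb.
With 12% container overhead: ×1.12.
11,081 Mb = 1,385,092,800 bytes ÷ 1,073,741,824 = 1.290 GiB.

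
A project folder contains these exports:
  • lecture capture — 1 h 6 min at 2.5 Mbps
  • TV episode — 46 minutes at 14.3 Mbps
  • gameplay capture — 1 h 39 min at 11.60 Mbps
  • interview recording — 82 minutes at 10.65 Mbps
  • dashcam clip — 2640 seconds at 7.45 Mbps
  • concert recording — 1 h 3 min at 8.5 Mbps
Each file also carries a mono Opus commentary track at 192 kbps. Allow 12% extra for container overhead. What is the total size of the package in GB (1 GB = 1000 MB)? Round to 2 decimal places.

31.79 GB

Audio: 192 kbps = 0.192 Mbps.
lecture capture: 2.692 Mbps × 3960 s × 1.12 = 11939.6 Mb
TV episode: 14.492 Mbps × 2760 s × 1.12 = 44797.7 Mb
gameplay capture: 11.792 Mbps × 5940 s × 1.12 = 78449.8 Mb
interview recording: 10.842 Mbps × 4920 s × 1.12 = 59743.8 Mb
dashcam clip: 7.642 Mbps × 2640 s × 1.12 = 22595.9 Mb
concert recording: 8.692 Mbps × 3780 s × 1.12 = 36798.5 Mb
Total: 254325.1 Mb = 31790.6 MB.
= 31.79 GB.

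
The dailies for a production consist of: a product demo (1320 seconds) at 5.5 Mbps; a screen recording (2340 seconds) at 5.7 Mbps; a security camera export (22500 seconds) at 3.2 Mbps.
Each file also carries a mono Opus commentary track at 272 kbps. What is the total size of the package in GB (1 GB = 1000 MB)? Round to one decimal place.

Audio: 272 kbps = 0.272 Mbps.
product demo: 5.772 Mbps × 1320 s = 7619.0 Mb
screen recording: 5.972 Mbps × 2340 s = 13974.5 Mb
security camera export: 3.472 Mbps × 22500 s = 78120.0 Mb
Total: 99713.5 Mb = 12464.2 MB.
= 12.46 GB.

12.5 GB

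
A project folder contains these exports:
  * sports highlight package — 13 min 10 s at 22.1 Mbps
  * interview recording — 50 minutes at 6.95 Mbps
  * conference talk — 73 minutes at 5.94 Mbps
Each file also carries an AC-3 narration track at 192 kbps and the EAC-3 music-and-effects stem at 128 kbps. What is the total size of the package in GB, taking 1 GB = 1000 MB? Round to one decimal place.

Audio total: 192 + 128 = 320 kbps = 0.320 Mbps.
sports highlight package: 22.420 Mbps × 790 s = 17711.8 Mb
interview recording: 7.270 Mbps × 3000 s = 21810.0 Mb
conference talk: 6.260 Mbps × 4380 s = 27418.8 Mb
Total: 66940.6 Mb = 8367.6 MB.
= 8.368 GB.

8.4 GB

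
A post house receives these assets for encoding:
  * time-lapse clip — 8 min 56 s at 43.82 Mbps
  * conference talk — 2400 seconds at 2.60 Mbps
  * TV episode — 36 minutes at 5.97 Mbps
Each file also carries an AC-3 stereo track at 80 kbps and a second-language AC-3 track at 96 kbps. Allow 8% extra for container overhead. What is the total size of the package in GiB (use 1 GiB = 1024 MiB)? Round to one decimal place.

5.5 GiB

Audio total: 80 + 96 = 176 kbps = 0.176 Mbps.
time-lapse clip: 43.996 Mbps × 536 s × 1.08 = 25468.4 Mb
conference talk: 2.776 Mbps × 2400 s × 1.08 = 7195.4 Mb
TV episode: 6.146 Mbps × 2160 s × 1.08 = 14337.4 Mb
Total: 47001.2 Mb = 5875.1 MB.
= 5.472 GiB.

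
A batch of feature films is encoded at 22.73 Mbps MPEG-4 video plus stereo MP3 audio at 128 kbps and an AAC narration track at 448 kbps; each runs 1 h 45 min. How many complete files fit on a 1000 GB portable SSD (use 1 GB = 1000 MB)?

54

1 h 45 min = 105 min = 6300 s
Audio total: 128 + 448 = 576 kbps = 0.576 Mbps.
Total bitrate: 23.306 Mbps.
Per item: 23.306 Mbps × 6300 s = 146,828 Mb = 18,353 MB.
Capacity: 1000 GB = 8,000,000 Mb; 54.49 items → 54 complete.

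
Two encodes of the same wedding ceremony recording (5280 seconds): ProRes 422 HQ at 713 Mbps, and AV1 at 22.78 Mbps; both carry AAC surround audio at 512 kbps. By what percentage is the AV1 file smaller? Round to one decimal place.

Audio: 512 kbps = 0.512 Mbps.
ProRes 422 HQ: 713.512 Mbps × 5280 s = 3767343.4 Mb = 470.918 GB.
AV1: 23.292 Mbps × 5280 s = 122981.8 Mb = 15.373 GB.
Reduction: (1 − 15.373/470.918) × 100 = 96.74%.

96.7%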